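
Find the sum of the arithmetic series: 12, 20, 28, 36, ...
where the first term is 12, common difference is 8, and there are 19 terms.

Sₙ = n/2 × (first + last)
Last term = a + (n-1)d = 12 + (19-1)×8 = 156
S_19 = 19/2 × (12 + 156)
S_19 = 19/2 × 168 = 1596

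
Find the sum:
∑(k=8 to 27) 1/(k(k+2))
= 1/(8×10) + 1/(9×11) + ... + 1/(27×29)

Partial fractions: 1/(k(k+2)) = (1/2)[1/k - 1/(k+2)]
Telescoping leaves the first two and last two terms:
= (1/2)[1/8 + 1/9 - 1/28 - 1/29]
= 2425/29232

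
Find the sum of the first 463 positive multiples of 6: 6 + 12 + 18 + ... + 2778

Factor out 6: = 6(1 + 2 + ... + 463) = 6 × n(n+1)/2
= 6 × 463×464/2
= 6 × 107416
= 644496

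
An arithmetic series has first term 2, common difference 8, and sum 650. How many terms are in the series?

Using S = n/2 × [2a + (n-1)d]
650 = n/2 × [2(2) + (n-1)(8)]
650 = n/2 × [4 + 8n - 8]
1300 = n × [-4 + 8n]
8n² + (-4)n - 1300 = 0
Discriminant: Δ = (-4)² - 4(8)(-1300) = 16 + 41600 = 41616
√Δ = 204
n = [-(-4) + √Δ] / (2·8) = (4 + 204) / 16 = 208 / 16 = 13
(The negative root is discarded since n must be a positive integer.)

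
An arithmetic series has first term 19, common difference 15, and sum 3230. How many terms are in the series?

Using S = n/2 × [2a + (n-1)d]
3230 = n/2 × [2(19) + (n-1)(15)]
3230 = n/2 × [38 + 15n - 15]
6460 = n × [23 + 15n]
15n² + (23)n - 6460 = 0
Discriminant: Δ = (23)² - 4(15)(-6460) = 529 + 387600 = 388129
√Δ = 623
n = [-(23) + √Δ] / (2·15) = (-23 + 623) / 30 = 600 / 30 = 20
(The negative root is discarded since n must be a positive integer.)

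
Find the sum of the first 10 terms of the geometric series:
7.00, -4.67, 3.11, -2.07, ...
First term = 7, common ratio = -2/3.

Sₙ = a(1 - rⁿ) / (1 - r)
S_10 = 7(1 - (-2/3)^10) / (1 - (-2/3))
S_10 = 7(1 - (1024/59049)) / (5/3)
S_10 = 81235/19683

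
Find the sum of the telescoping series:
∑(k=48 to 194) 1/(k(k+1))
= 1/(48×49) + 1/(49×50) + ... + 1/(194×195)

Partial fractions: 1/(k(k+1)) = 1/k - 1/(k+1)
The series telescopes:
= (1/48 - 1/49) + (1/49 - 1/50) + ... + (1/194 - 1/195)
= 1/48 - 1/195
= 49/3120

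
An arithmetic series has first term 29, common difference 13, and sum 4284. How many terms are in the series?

Using S = n/2 × [2a + (n-1)d]
4284 = n/2 × [2(29) + (n-1)(13)]
4284 = n/2 × [58 + 13n - 13]
8568 = n × [45 + 13n]
13n² + (45)n - 8568 = 0
Discriminant: Δ = (45)² - 4(13)(-8568) = 2025 + 445536 = 447561
√Δ = 669
n = [-(45) + √Δ] / (2·13) = (-45 + 669) / 26 = 624 / 26 = 24
(The negative root is discarded since n must be a positive integer.)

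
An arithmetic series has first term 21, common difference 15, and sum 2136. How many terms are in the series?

Using S = n/2 × [2a + (n-1)d]
2136 = n/2 × [2(21) + (n-1)(15)]
2136 = n/2 × [42 + 15n - 15]
4272 = n × [27 + 15n]
15n² + (27)n - 4272 = 0
Discriminant: Δ = (27)² - 4(15)(-4272) = 729 + 256320 = 257049
√Δ = 507
n = [-(27) + √Δ] / (2·15) = (-27 + 507) / 30 = 480 / 30 = 16
(The negative root is discarded since n must be a positive integer.)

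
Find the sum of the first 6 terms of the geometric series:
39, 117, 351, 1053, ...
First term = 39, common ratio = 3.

Sₙ = a(1 - rⁿ) / (1 - r)
S_6 = 39(1 - 3^6) / (1 - 3)
S_6 = 39(1 - 729) / (-2)
S_6 = 14196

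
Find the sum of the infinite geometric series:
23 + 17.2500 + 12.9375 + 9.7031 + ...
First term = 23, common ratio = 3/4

For |r| < 1, S = a / (1 - r)
S = 23 / (1 - (3/4))
S = 23 / (1/4)
S = 92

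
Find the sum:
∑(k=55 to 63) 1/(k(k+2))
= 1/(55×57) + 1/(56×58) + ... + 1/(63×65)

Partial fractions: 1/(k(k+2)) = (1/2)[1/k - 1/(k+2)]
Telescoping leaves the first two and last two terms:
= (1/2)[1/55 + 1/56 - 1/64 - 1/65]
= 1611/640640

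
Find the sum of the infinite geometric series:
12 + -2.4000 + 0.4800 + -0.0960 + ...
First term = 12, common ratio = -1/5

For |r| < 1, S = a / (1 - r)
S = 12 / (1 - (-1/5))
S = 12 / (6/5)
S = 10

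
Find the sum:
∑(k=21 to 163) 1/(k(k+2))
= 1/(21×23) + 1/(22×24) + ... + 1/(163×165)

Partial fractions: 1/(k(k+2)) = (1/2)[1/k - 1/(k+2)]
Telescoping leaves the first two and last two terms:
= (1/2)[1/21 + 1/22 - 1/164 - 1/165]
= 5109/126280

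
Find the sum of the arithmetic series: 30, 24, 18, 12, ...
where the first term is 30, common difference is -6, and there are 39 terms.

Sₙ = n/2 × (first + last)
Last term = a + (n-1)d = 30 + (39-1)×(-6) = -198
S_39 = 39/2 × (30 + (-198))
S_39 = 39/2 × (-168) = -3276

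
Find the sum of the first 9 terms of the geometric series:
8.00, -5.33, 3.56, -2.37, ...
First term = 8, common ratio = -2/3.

Sₙ = a(1 - rⁿ) / (1 - r)
S_9 = 8(1 - (-2/3)^9) / (1 - (-2/3))
S_9 = 8(1 - (-512/19683)) / (5/3)
S_9 = 32312/6561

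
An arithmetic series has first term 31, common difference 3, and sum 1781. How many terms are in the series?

Using S = n/2 × [2a + (n-1)d]
1781 = n/2 × [2(31) + (n-1)(3)]
1781 = n/2 × [62 + 3n - 3]
3562 = n × [59 + 3n]
3n² + (59)n - 3562 = 0
Discriminant: Δ = (59)² - 4(3)(-3562) = 3481 + 42744 = 46225
√Δ = 215
n = [-(59) + √Δ] / (2·3) = (-59 + 215) / 6 = 156 / 6 = 26
(The negative root is discarded since n must be a positive integer.)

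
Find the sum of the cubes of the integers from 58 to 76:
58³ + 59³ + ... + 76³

Use ∑_{k=1}^{n} k³ = [n(n+1)/2]², then subtract the first 57 terms.
∑_{k=1}^{76} k³ = [76×77/2]² = 2926² = 8561476
∑_{k=1}^{57} k³ = [57×58/2]² = 1653² = 2732409
∑_{k=58}^{76} k³ = 8561476 - 2732409 = 5829067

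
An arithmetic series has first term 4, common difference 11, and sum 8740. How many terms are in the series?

Using S = n/2 × [2a + (n-1)d]
8740 = n/2 × [2(4) + (n-1)(11)]
8740 = n/2 × [8 + 11n - 11]
17480 = n × [-3 + 11n]
11n² + (-3)n - 17480 = 0
Discriminant: Δ = (-3)² - 4(11)(-17480) = 9 + 769120 = 769129
√Δ = 877
n = [-(-3) + √Δ] / (2·11) = (3 + 877) / 22 = 880 / 22 = 40
(The negative root is discarded since n must be a positive integer.)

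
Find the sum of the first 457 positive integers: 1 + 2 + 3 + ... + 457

Formula: ∑k = n(n+1)/2
= 457×458/2
= 209306/2
= 104653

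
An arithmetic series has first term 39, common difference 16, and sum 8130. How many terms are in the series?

Using S = n/2 × [2a + (n-1)d]
8130 = n/2 × [2(39) + (n-1)(16)]
8130 = n/2 × [78 + 16n - 16]
16260 = n × [62 + 16n]
16n² + (62)n - 16260 = 0
Discriminant: Δ = (62)² - 4(16)(-16260) = 3844 + 1040640 = 1044484
√Δ = 1022
n = [-(62) + √Δ] / (2·16) = (-62 + 1022) / 32 = 960 / 32 = 30
(The negative root is discarded since n must be a positive integer.)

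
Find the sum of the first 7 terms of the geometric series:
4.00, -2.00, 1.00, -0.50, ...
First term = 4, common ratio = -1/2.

Sₙ = a(1 - rⁿ) / (1 - r)
S_7 = 4(1 - (-1/2)^7) / (1 - (-1/2))
S_7 = 4(1 - (-1/128)) / (3/2)
S_7 = 43/16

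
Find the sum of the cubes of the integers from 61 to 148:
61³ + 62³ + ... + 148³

Use ∑_{k=1}^{n} k³ = [n(n+1)/2]², then subtract the first 60 terms.
∑_{k=1}^{148} k³ = [148×149/2]² = 11026² = 121572676
∑_{k=1}^{60} k³ = [60×61/2]² = 1830² = 3348900
∑_{k=61}^{148} k³ = 121572676 - 3348900 = 118223776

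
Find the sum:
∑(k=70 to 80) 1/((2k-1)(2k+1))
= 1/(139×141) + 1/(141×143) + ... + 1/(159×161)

Partial fractions: 1/((2k-1)(2k+1)) = (1/2)[1/(2k-1) - 1/(2k+1)]
The series telescopes:
= (1/2)[1/139 - 1/161]
= 11/22379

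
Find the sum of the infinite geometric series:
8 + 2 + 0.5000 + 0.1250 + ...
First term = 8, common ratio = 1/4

For |r| < 1, S = a / (1 - r)
S = 8 / (1 - (1/4))
S = 8 / (3/4)
S = 32/3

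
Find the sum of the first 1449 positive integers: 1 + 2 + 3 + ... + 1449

Formula: ∑k = n(n+1)/2
= 1449×1450/2
= 2101050/2
= 1050525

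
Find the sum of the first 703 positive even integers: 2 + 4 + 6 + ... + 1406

Sum of first n even numbers = n(n+1)
= 703×704
= 494912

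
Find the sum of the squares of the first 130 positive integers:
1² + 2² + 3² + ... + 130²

Formula: ∑k² = n(n+1)(2n+1)/6
= 130×131×261/6
= 4444830/6
= 740805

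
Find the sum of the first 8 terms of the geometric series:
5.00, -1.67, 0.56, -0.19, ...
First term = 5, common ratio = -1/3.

Sₙ = a(1 - rⁿ) / (1 - r)
S_8 = 5(1 - (-1/3)^8) / (1 - (-1/3))
S_8 = 5(1 - (1/6561)) / (4/3)
S_8 = 8200/2187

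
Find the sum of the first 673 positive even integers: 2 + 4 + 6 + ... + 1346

Sum of first n even numbers = n(n+1)
= 673×674
= 453602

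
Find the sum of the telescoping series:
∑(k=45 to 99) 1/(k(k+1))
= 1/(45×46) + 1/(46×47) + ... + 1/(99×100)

Partial fractions: 1/(k(k+1)) = 1/k - 1/(k+1)
The series telescopes:
= (1/45 - 1/46) + (1/46 - 1/47) + ... + (1/99 - 1/100)
= 1/45 - 1/100
= 11/900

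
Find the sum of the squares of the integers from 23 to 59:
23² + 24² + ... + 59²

Use ∑_{k=1}^{n} k² = n(n+1)(2n+1)/6, then subtract the first 22 terms.
∑_{k=1}^{59} k² = 59×60×119/6 = 70210
∑_{k=1}^{22} k² = 22×23×45/6 = 3795
∑_{k=23}^{59} k² = 70210 - 3795 = 66415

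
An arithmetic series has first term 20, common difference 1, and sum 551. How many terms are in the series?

Using S = n/2 × [2a + (n-1)d]
551 = n/2 × [2(20) + (n-1)(1)]
551 = n/2 × [40 + 1n - 1]
1102 = n × [39 + 1n]
1n² + (39)n - 1102 = 0
Discriminant: Δ = (39)² - 4(1)(-1102) = 1521 + 4408 = 5929
√Δ = 77
n = [-(39) + √Δ] / (2·1) = (-39 + 77) / 2 = 38 / 2 = 19
(The negative root is discarded since n must be a positive integer.)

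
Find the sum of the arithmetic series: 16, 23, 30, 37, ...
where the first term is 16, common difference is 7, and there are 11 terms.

Sₙ = n/2 × (first + last)
Last term = a + (n-1)d = 16 + (11-1)×7 = 86
S_11 = 11/2 × (16 + 86)
S_11 = 11/2 × 102 = 561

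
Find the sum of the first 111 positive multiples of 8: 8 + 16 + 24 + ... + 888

Factor out 8: = 8(1 + 2 + ... + 111) = 8 × n(n+1)/2
= 8 × 111×112/2
= 8 × 6216
= 49728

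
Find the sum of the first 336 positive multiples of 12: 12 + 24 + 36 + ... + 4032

Factor out 12: = 12(1 + 2 + ... + 336) = 12 × n(n+1)/2
= 12 × 336×337/2
= 12 × 56616
= 679392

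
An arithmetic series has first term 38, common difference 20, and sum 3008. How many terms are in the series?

Using S = n/2 × [2a + (n-1)d]
3008 = n/2 × [2(38) + (n-1)(20)]
3008 = n/2 × [76 + 20n - 20]
6016 = n × [56 + 20n]
20n² + (56)n - 6016 = 0
Discriminant: Δ = (56)² - 4(20)(-6016) = 3136 + 481280 = 484416
√Δ = 696
n = [-(56) + √Δ] / (2·20) = (-56 + 696) / 40 = 640 / 40 = 16
(The negative root is discarded since n must be a positive integer.)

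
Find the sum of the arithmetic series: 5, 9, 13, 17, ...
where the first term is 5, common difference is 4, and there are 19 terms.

Sₙ = n/2 × (first + last)
Last term = a + (n-1)d = 5 + (19-1)×4 = 77
S_19 = 19/2 × (5 + 77)
S_19 = 19/2 × 82 = 779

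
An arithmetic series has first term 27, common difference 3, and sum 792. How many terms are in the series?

Using S = n/2 × [2a + (n-1)d]
792 = n/2 × [2(27) + (n-1)(3)]
792 = n/2 × [54 + 3n - 3]
1584 = n × [51 + 3n]
3n² + (51)n - 1584 = 0
Discriminant: Δ = (51)² - 4(3)(-1584) = 2601 + 19008 = 21609
√Δ = 147
n = [-(51) + √Δ] / (2·3) = (-51 + 147) / 6 = 96 / 6 = 16
(The negative root is discarded since n must be a positive integer.)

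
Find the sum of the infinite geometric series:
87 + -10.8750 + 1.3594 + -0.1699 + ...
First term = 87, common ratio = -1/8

For |r| < 1, S = a / (1 - r)
S = 87 / (1 - (-1/8))
S = 87 / (9/8)
S = 232/3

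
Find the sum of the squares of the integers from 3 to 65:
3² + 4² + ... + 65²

Use ∑_{k=1}^{n} k² = n(n+1)(2n+1)/6, then subtract the first 2 terms.
∑_{k=1}^{65} k² = 65×66×131/6 = 93665
∑_{k=1}^{2} k² = 2×3×5/6 = 5
∑_{k=3}^{65} k² = 93665 - 5 = 93660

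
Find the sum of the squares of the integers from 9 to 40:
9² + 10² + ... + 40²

Use ∑_{k=1}^{n} k² = n(n+1)(2n+1)/6, then subtract the first 8 terms.
∑_{k=1}^{40} k² = 40×41×81/6 = 22140
∑_{k=1}^{8} k² = 8×9×17/6 = 204
∑_{k=9}^{40} k² = 22140 - 204 = 21936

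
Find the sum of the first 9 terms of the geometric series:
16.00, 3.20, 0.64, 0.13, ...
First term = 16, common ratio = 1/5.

Sₙ = a(1 - rⁿ) / (1 - r)
S_9 = 16(1 - (1/5)^9) / (1 - (1/5))
S_9 = 16(1 - (1/1953125)) / (4/5)
S_9 = 7812496/390625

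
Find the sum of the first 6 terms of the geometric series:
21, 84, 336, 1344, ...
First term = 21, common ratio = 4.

Sₙ = a(1 - rⁿ) / (1 - r)
S_6 = 21(1 - 4^6) / (1 - 4)
S_6 = 21(1 - 4096) / (-3)
S_6 = 28665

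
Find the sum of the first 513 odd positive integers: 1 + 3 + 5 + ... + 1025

Sum of first n odd numbers = n²
= 513²
= 263169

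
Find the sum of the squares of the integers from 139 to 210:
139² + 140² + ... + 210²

Use ∑_{k=1}^{n} k² = n(n+1)(2n+1)/6, then subtract the first 138 terms.
∑_{k=1}^{210} k² = 210×211×421/6 = 3109085
∑_{k=1}^{138} k² = 138×139×277/6 = 885569
∑_{k=139}^{210} k² = 3109085 - 885569 = 2223516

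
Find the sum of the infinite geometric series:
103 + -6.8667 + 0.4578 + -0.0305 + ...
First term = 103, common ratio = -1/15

For |r| < 1, S = a / (1 - r)
S = 103 / (1 - (-1/15))
S = 103 / (16/15)
S = 1545/16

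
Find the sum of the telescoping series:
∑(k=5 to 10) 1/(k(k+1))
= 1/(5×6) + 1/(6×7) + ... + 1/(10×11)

Partial fractions: 1/(k(k+1)) = 1/k - 1/(k+1)
The series telescopes:
= (1/5 - 1/6) + (1/6 - 1/7) + ... + (1/10 - 1/11)
= 1/5 - 1/11
= 6/55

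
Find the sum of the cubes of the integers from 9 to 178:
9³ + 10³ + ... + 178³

Use ∑_{k=1}^{n} k³ = [n(n+1)/2]², then subtract the first 8 terms.
∑_{k=1}^{178} k³ = [178×179/2]² = 15931² = 253796761
∑_{k=1}^{8} k³ = [8×9/2]² = 36² = 1296
∑_{k=9}^{178} k³ = 253796761 - 1296 = 253795465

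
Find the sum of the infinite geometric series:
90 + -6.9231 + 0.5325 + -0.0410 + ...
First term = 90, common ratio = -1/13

For |r| < 1, S = a / (1 - r)
S = 90 / (1 - (-1/13))
S = 90 / (14/13)
S = 585/7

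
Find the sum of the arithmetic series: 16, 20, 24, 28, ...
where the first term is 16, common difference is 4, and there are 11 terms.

Sₙ = n/2 × (first + last)
Last term = a + (n-1)d = 16 + (11-1)×4 = 56
S_11 = 11/2 × (16 + 56)
S_11 = 11/2 × 72 = 396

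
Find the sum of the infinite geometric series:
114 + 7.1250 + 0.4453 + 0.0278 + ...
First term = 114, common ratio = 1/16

For |r| < 1, S = a / (1 - r)
S = 114 / (1 - (1/16))
S = 114 / (15/16)
S = 608/5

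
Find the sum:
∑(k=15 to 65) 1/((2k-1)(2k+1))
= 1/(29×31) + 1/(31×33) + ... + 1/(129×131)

Partial fractions: 1/((2k-1)(2k+1)) = (1/2)[1/(2k-1) - 1/(2k+1)]
The series telescopes:
= (1/2)[1/29 - 1/131]
= 51/3799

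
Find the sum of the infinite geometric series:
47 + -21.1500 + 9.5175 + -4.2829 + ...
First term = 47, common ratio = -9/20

For |r| < 1, S = a / (1 - r)
S = 47 / (1 - (-9/20))
S = 47 / (29/20)
S = 940/29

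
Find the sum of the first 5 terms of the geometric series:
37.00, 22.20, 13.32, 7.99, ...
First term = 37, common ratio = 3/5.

Sₙ = a(1 - rⁿ) / (1 - r)
S_5 = 37(1 - (3/5)^5) / (1 - (3/5))
S_5 = 37(1 - (243/3125)) / (2/5)
S_5 = 53317/625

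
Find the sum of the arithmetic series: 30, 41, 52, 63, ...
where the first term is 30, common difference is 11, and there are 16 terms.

Sₙ = n/2 × (first + last)
Last term = a + (n-1)d = 30 + (16-1)×11 = 195
S_16 = 16/2 × (30 + 195)
S_16 = 16/2 × 225 = 1800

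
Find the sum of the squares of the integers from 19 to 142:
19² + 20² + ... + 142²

Use ∑_{k=1}^{n} k² = n(n+1)(2n+1)/6, then subtract the first 18 terms.
∑_{k=1}^{142} k² = 142×143×285/6 = 964535
∑_{k=1}^{18} k² = 18×19×37/6 = 2109
∑_{k=19}^{142} k² = 964535 - 2109 = 962426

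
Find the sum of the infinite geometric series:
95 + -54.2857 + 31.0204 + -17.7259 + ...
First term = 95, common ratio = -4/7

For |r| < 1, S = a / (1 - r)
S = 95 / (1 - (-4/7))
S = 95 / (11/7)
S = 665/11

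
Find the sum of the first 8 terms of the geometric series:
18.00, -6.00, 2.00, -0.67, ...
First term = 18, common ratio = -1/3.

Sₙ = a(1 - rⁿ) / (1 - r)
S_8 = 18(1 - (-1/3)^8) / (1 - (-1/3))
S_8 = 18(1 - (1/6561)) / (4/3)
S_8 = 3280/243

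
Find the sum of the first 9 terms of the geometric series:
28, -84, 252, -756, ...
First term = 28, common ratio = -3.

Sₙ = a(1 - rⁿ) / (1 - r)
S_9 = 28(1 - (-3)^9) / (1 - (-3))
S_9 = 28(1 - (-19683)) / (4)
S_9 = 137788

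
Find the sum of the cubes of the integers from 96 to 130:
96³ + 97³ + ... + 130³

Use ∑_{k=1}^{n} k³ = [n(n+1)/2]², then subtract the first 95 terms.
∑_{k=1}^{130} k³ = [130×131/2]² = 8515² = 72505225
∑_{k=1}^{95} k³ = [95×96/2]² = 4560² = 20793600
∑_{k=96}^{130} k³ = 72505225 - 20793600 = 51711625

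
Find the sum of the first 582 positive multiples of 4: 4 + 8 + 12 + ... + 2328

Factor out 4: = 4(1 + 2 + ... + 582) = 4 × n(n+1)/2
= 4 × 582×583/2
= 4 × 169653
= 678612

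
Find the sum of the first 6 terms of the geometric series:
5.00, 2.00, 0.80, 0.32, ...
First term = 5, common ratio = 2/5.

Sₙ = a(1 - rⁿ) / (1 - r)
S_6 = 5(1 - (2/5)^6) / (1 - (2/5))
S_6 = 5(1 - (64/15625)) / (3/5)
S_6 = 5187/625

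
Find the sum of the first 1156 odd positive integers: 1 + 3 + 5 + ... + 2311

Sum of first n odd numbers = n²
= 1156²
= 1336336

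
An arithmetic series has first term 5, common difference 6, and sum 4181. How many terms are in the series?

Using S = n/2 × [2a + (n-1)d]
4181 = n/2 × [2(5) + (n-1)(6)]
4181 = n/2 × [10 + 6n - 6]
8362 = n × [4 + 6n]
6n² + (4)n - 8362 = 0
Discriminant: Δ = (4)² - 4(6)(-8362) = 16 + 200688 = 200704
√Δ = 448
n = [-(4) + √Δ] / (2·6) = (-4 + 448) / 12 = 444 / 12 = 37
(The negative root is discarded since n must be a positive integer.)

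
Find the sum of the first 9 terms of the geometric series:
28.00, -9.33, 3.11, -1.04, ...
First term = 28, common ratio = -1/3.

Sₙ = a(1 - rⁿ) / (1 - r)
S_9 = 28(1 - (-1/3)^9) / (1 - (-1/3))
S_9 = 28(1 - (-1/19683)) / (4/3)
S_9 = 137788/6561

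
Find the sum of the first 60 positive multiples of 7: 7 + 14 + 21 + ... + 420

Factor out 7: = 7(1 + 2 + ... + 60) = 7 × n(n+1)/2
= 7 × 60×61/2
= 7 × 1830
= 12810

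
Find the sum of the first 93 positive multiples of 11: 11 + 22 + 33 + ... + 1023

Factor out 11: = 11(1 + 2 + ... + 93) = 11 × n(n+1)/2
= 11 × 93×94/2
= 11 × 4371
= 48081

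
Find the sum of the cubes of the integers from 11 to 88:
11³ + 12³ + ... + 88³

Use ∑_{k=1}^{n} k³ = [n(n+1)/2]², then subtract the first 10 terms.
∑_{k=1}^{88} k³ = [88×89/2]² = 3916² = 15335056
∑_{k=1}^{10} k³ = [10×11/2]² = 55² = 3025
∑_{k=11}^{88} k³ = 15335056 - 3025 = 15332031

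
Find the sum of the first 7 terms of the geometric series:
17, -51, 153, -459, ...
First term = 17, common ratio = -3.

Sₙ = a(1 - rⁿ) / (1 - r)
S_7 = 17(1 - (-3)^7) / (1 - (-3))
S_7 = 17(1 - (-2187)) / (4)
S_7 = 9299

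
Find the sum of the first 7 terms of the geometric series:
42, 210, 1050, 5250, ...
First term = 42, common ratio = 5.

Sₙ = a(1 - rⁿ) / (1 - r)
S_7 = 42(1 - 5^7) / (1 - 5)
S_7 = 42(1 - 78125) / (-4)
S_7 = 820302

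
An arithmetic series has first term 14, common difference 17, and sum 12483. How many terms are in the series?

Using S = n/2 × [2a + (n-1)d]
12483 = n/2 × [2(14) + (n-1)(17)]
12483 = n/2 × [28 + 17n - 17]
24966 = n × [11 + 17n]
17n² + (11)n - 24966 = 0
Discriminant: Δ = (11)² - 4(17)(-24966) = 121 + 1697688 = 1697809
√Δ = 1303
n = [-(11) + √Δ] / (2·17) = (-11 + 1303) / 34 = 1292 / 34 = 38
(The negative root is discarded since n must be a positive integer.)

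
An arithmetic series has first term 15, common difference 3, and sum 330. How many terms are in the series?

Using S = n/2 × [2a + (n-1)d]
330 = n/2 × [2(15) + (n-1)(3)]
330 = n/2 × [30 + 3n - 3]
660 = n × [27 + 3n]
3n² + (27)n - 660 = 0
Discriminant: Δ = (27)² - 4(3)(-660) = 729 + 7920 = 8649
√Δ = 93
n = [-(27) + √Δ] / (2·3) = (-27 + 93) / 6 = 66 / 6 = 11
(The negative root is discarded since n must be a positive integer.)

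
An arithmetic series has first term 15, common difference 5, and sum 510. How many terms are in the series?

Using S = n/2 × [2a + (n-1)d]
510 = n/2 × [2(15) + (n-1)(5)]
510 = n/2 × [30 + 5n - 5]
1020 = n × [25 + 5n]
5n² + (25)n - 1020 = 0
Discriminant: Δ = (25)² - 4(5)(-1020) = 625 + 20400 = 21025
√Δ = 145
n = [-(25) + √Δ] / (2·5) = (-25 + 145) / 10 = 120 / 10 = 12
(The negative root is discarded since n must be a positive integer.)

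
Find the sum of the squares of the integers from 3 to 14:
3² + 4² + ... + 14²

Use ∑_{k=1}^{n} k² = n(n+1)(2n+1)/6, then subtract the first 2 terms.
∑_{k=1}^{14} k² = 14×15×29/6 = 1015
∑_{k=1}^{2} k² = 2×3×5/6 = 5
∑_{k=3}^{14} k² = 1015 - 5 = 1010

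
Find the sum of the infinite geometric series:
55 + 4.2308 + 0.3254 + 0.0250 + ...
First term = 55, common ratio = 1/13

For |r| < 1, S = a / (1 - r)
S = 55 / (1 - (1/13))
S = 55 / (12/13)
S = 715/12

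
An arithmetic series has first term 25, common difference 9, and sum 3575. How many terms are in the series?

Using S = n/2 × [2a + (n-1)d]
3575 = n/2 × [2(25) + (n-1)(9)]
3575 = n/2 × [50 + 9n - 9]
7150 = n × [41 + 9n]
9n² + (41)n - 7150 = 0
Discriminant: Δ = (41)² - 4(9)(-7150) = 1681 + 257400 = 259081
√Δ = 509
n = [-(41) + √Δ] / (2·9) = (-41 + 509) / 18 = 468 / 18 = 26
(The negative root is discarded since n must be a positive integer.)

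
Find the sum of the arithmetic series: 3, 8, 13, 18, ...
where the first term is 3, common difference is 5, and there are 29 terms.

Sₙ = n/2 × (first + last)
Last term = a + (n-1)d = 3 + (29-1)×5 = 143
S_29 = 29/2 × (3 + 143)
S_29 = 29/2 × 146 = 2117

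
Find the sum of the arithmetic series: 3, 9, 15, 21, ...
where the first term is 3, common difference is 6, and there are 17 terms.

Sₙ = n/2 × (first + last)
Last term = a + (n-1)d = 3 + (17-1)×6 = 99
S_17 = 17/2 × (3 + 99)
S_17 = 17/2 × 102 = 867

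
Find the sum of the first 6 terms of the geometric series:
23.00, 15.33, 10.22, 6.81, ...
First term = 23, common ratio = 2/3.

Sₙ = a(1 - rⁿ) / (1 - r)
S_6 = 23(1 - (2/3)^6) / (1 - (2/3))
S_6 = 23(1 - (64/729)) / (1/3)
S_6 = 15295/243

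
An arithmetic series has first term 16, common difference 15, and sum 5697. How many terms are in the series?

Using S = n/2 × [2a + (n-1)d]
5697 = n/2 × [2(16) + (n-1)(15)]
5697 = n/2 × [32 + 15n - 15]
11394 = n × [17 + 15n]
15n² + (17)n - 11394 = 0
Discriminant: Δ = (17)² - 4(15)(-11394) = 289 + 683640 = 683929
√Δ = 827
n = [-(17) + √Δ] / (2·15) = (-17 + 827) / 30 = 810 / 30 = 27
(The negative root is discarded since n must be a positive integer.)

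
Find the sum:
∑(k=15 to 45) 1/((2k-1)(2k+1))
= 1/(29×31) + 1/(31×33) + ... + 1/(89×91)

Partial fractions: 1/((2k-1)(2k+1)) = (1/2)[1/(2k-1) - 1/(2k+1)]
The series telescopes:
= (1/2)[1/29 - 1/91]
= 31/2639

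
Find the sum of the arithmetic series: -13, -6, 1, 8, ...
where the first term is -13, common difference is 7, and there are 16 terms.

Sₙ = n/2 × (first + last)
Last term = a + (n-1)d = -13 + (16-1)×7 = 92
S_16 = 16/2 × (-13 + 92)
S_16 = 16/2 × 79 = 632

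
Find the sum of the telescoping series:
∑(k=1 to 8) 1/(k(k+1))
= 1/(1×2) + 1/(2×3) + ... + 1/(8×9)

Partial fractions: 1/(k(k+1)) = 1/k - 1/(k+1)
The series telescopes:
= (1/1 - 1/2) + (1/2 - 1/3) + ... + (1/8 - 1/9)
= 1/1 - 1/9
= 8/9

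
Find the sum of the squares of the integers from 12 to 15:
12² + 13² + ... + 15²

Use ∑_{k=1}^{n} k² = n(n+1)(2n+1)/6, then subtract the first 11 terms.
∑_{k=1}^{15} k² = 15×16×31/6 = 1240
∑_{k=1}^{11} k² = 11×12×23/6 = 506
∑_{k=12}^{15} k² = 1240 - 506 = 734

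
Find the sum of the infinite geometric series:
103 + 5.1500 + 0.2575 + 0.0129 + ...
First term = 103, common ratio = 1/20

For |r| < 1, S = a / (1 - r)
S = 103 / (1 - (1/20))
S = 103 / (19/20)
S = 2060/19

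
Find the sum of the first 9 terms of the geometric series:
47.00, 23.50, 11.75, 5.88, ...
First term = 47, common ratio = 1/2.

Sₙ = a(1 - rⁿ) / (1 - r)
S_9 = 47(1 - (1/2)^9) / (1 - (1/2))
S_9 = 47(1 - (1/512)) / (1/2)
S_9 = 24017/256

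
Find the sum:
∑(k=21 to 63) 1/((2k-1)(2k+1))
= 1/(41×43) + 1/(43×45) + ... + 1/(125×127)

Partial fractions: 1/((2k-1)(2k+1)) = (1/2)[1/(2k-1) - 1/(2k+1)]
The series telescopes:
= (1/2)[1/41 - 1/127]
= 43/5207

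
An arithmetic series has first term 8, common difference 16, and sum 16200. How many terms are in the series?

Using S = n/2 × [2a + (n-1)d]
16200 = n/2 × [2(8) + (n-1)(16)]
16200 = n/2 × [16 + 16n - 16]
32400 = n × [0 + 16n]
16n² + (0)n - 32400 = 0
Discriminant: Δ = (0)² - 4(16)(-32400) = 0 + 2073600 = 2073600
√Δ = 1440
n = [-(0) + √Δ] / (2·16) = (0 + 1440) / 32 = 1440 / 32 = 45
(The negative root is discarded since n must be a positive integer.)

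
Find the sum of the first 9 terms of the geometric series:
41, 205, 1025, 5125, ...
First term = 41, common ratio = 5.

Sₙ = a(1 - rⁿ) / (1 - r)
S_9 = 41(1 - 5^9) / (1 - 5)
S_9 = 41(1 - 1953125) / (-4)
S_9 = 20019521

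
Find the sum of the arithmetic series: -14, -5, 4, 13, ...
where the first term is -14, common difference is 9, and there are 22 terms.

Sₙ = n/2 × (first + last)
Last term = a + (n-1)d = -14 + (22-1)×9 = 175
S_22 = 22/2 × (-14 + 175)
S_22 = 22/2 × 161 = 1771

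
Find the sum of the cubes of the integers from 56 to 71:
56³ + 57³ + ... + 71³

Use ∑_{k=1}^{n} k³ = [n(n+1)/2]², then subtract the first 55 terms.
∑_{k=1}^{71} k³ = [71×72/2]² = 2556² = 6533136
∑_{k=1}^{55} k³ = [55×56/2]² = 1540² = 2371600
∑_{k=56}^{71} k³ = 6533136 - 2371600 = 4161536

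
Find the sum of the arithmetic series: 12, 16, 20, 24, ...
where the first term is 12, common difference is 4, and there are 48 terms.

Sₙ = n/2 × (first + last)
Last term = a + (n-1)d = 12 + (48-1)×4 = 200
S_48 = 48/2 × (12 + 200)
S_48 = 48/2 × 212 = 5088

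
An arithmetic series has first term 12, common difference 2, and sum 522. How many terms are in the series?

Using S = n/2 × [2a + (n-1)d]
522 = n/2 × [2(12) + (n-1)(2)]
522 = n/2 × [24 + 2n - 2]
1044 = n × [22 + 2n]
2n² + (22)n - 1044 = 0
Discriminant: Δ = (22)² - 4(2)(-1044) = 484 + 8352 = 8836
√Δ = 94
n = [-(22) + √Δ] / (2·2) = (-22 + 94) / 4 = 72 / 4 = 18
(The negative root is discarded since n must be a positive integer.)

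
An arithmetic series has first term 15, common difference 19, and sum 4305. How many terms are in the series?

Using S = n/2 × [2a + (n-1)d]
4305 = n/2 × [2(15) + (n-1)(19)]
4305 = n/2 × [30 + 19n - 19]
8610 = n × [11 + 19n]
19n² + (11)n - 8610 = 0
Discriminant: Δ = (11)² - 4(19)(-8610) = 121 + 654360 = 654481
√Δ = 809
n = [-(11) + √Δ] / (2·19) = (-11 + 809) / 38 = 798 / 38 = 21
(The negative root is discarded since n must be a positive integer.)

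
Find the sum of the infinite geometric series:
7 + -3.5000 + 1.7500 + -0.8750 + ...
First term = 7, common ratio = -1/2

For |r| < 1, S = a / (1 - r)
S = 7 / (1 - (-1/2))
S = 7 / (3/2)
S = 14/3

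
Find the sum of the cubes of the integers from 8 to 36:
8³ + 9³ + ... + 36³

Use ∑_{k=1}^{n} k³ = [n(n+1)/2]², then subtract the first 7 terms.
∑_{k=1}^{36} k³ = [36×37/2]² = 666² = 443556
∑_{k=1}^{7} k³ = [7×8/2]² = 28² = 784
∑_{k=8}^{36} k³ = 443556 - 784 = 442772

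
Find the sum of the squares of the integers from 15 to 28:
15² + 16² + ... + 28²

Use ∑_{k=1}^{n} k² = n(n+1)(2n+1)/6, then subtract the first 14 terms.
∑_{k=1}^{28} k² = 28×29×57/6 = 7714
∑_{k=1}^{14} k² = 14×15×29/6 = 1015
∑_{k=15}^{28} k² = 7714 - 1015 = 6699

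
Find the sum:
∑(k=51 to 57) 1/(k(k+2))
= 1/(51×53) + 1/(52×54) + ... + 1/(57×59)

Partial fractions: 1/(k(k+2)) = (1/2)[1/k - 1/(k+2)]
Telescoping leaves the first two and last two terms:
= (1/2)[1/51 + 1/52 - 1/58 - 1/59]
= 21091/9075144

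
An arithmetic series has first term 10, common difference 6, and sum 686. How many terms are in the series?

Using S = n/2 × [2a + (n-1)d]
686 = n/2 × [2(10) + (n-1)(6)]
686 = n/2 × [20 + 6n - 6]
1372 = n × [14 + 6n]
6n² + (14)n - 1372 = 0
Discriminant: Δ = (14)² - 4(6)(-1372) = 196 + 32928 = 33124
√Δ = 182
n = [-(14) + √Δ] / (2·6) = (-14 + 182) / 12 = 168 / 12 = 14
(The negative root is discarded since n must be a positive integer.)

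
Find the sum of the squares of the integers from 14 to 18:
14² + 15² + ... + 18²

Use ∑_{k=1}^{n} k² = n(n+1)(2n+1)/6, then subtract the first 13 terms.
∑_{k=1}^{18} k² = 18×19×37/6 = 2109
∑_{k=1}^{13} k² = 13×14×27/6 = 819
∑_{k=14}^{18} k² = 2109 - 819 = 1290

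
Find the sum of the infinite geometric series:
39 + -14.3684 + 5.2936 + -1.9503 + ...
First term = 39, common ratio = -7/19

For |r| < 1, S = a / (1 - r)
S = 39 / (1 - (-7/19))
S = 39 / (26/19)
S = 57/2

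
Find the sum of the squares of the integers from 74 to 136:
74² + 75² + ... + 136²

Use ∑_{k=1}^{n} k² = n(n+1)(2n+1)/6, then subtract the first 73 terms.
∑_{k=1}^{136} k² = 136×137×273/6 = 847756
∑_{k=1}^{73} k² = 73×74×147/6 = 132349
∑_{k=74}^{136} k² = 847756 - 132349 = 715407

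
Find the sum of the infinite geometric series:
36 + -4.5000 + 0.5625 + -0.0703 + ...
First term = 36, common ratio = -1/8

For |r| < 1, S = a / (1 - r)
S = 36 / (1 - (-1/8))
S = 36 / (9/8)
S = 32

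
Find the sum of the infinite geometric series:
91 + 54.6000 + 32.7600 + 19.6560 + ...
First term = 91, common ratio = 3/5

For |r| < 1, S = a / (1 - r)
S = 91 / (1 - (3/5))
S = 91 / (2/5)
S = 455/2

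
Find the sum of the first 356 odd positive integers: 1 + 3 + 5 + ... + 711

Sum of first n odd numbers = n²
= 356²
= 126736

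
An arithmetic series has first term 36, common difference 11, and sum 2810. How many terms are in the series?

Using S = n/2 × [2a + (n-1)d]
2810 = n/2 × [2(36) + (n-1)(11)]
2810 = n/2 × [72 + 11n - 11]
5620 = n × [61 + 11n]
11n² + (61)n - 5620 = 0
Discriminant: Δ = (61)² - 4(11)(-5620) = 3721 + 247280 = 251001
√Δ = 501
n = [-(61) + √Δ] / (2·11) = (-61 + 501) / 22 = 440 / 22 = 20
(The negative root is discarded since n must be a positive integer.)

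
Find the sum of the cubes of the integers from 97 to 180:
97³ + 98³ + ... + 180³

Use ∑_{k=1}^{n} k³ = [n(n+1)/2]², then subtract the first 96 terms.
∑_{k=1}^{180} k³ = [180×181/2]² = 16290² = 265364100
∑_{k=1}^{96} k³ = [96×97/2]² = 4656² = 21678336
∑_{k=97}^{180} k³ = 265364100 - 21678336 = 243685764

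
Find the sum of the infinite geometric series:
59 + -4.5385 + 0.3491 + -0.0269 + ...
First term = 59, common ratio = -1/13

For |r| < 1, S = a / (1 - r)
S = 59 / (1 - (-1/13))
S = 59 / (14/13)
S = 767/14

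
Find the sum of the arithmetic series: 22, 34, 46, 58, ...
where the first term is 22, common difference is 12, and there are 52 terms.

Sₙ = n/2 × (first + last)
Last term = a + (n-1)d = 22 + (52-1)×12 = 634
S_52 = 52/2 × (22 + 634)
S_52 = 52/2 × 656 = 17056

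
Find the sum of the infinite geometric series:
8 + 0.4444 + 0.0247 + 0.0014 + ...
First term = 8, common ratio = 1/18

For |r| < 1, S = a / (1 - r)
S = 8 / (1 - (1/18))
S = 8 / (17/18)
S = 144/17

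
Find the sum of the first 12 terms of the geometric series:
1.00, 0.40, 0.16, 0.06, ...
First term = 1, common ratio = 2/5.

Sₙ = a(1 - rⁿ) / (1 - r)
S_12 = 1(1 - (2/5)^12) / (1 - (2/5))
S_12 = 1(1 - (4096/244140625)) / (3/5)
S_12 = 81378843/48828125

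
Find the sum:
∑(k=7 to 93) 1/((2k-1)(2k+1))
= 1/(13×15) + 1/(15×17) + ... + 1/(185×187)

Partial fractions: 1/((2k-1)(2k+1)) = (1/2)[1/(2k-1) - 1/(2k+1)]
The series telescopes:
= (1/2)[1/13 - 1/187]
= 87/2431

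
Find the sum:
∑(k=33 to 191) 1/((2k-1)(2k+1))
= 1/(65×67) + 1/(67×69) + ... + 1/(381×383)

Partial fractions: 1/((2k-1)(2k+1)) = (1/2)[1/(2k-1) - 1/(2k+1)]
The series telescopes:
= (1/2)[1/65 - 1/383]
= 159/24895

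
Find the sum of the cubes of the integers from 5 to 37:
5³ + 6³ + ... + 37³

Use ∑_{k=1}^{n} k³ = [n(n+1)/2]², then subtract the first 4 terms.
∑_{k=1}^{37} k³ = [37×38/2]² = 703² = 494209
∑_{k=1}^{4} k³ = [4×5/2]² = 10² = 100
∑_{k=5}^{37} k³ = 494209 - 100 = 494109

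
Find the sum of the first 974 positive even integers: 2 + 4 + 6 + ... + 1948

Sum of first n even numbers = n(n+1)
= 974×975
= 949650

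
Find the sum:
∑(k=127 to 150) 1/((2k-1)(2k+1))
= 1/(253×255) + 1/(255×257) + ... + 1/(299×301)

Partial fractions: 1/((2k-1)(2k+1)) = (1/2)[1/(2k-1) - 1/(2k+1)]
The series telescopes:
= (1/2)[1/253 - 1/301]
= 24/76153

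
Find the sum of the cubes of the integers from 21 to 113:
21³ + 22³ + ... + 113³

Use ∑_{k=1}^{n} k³ = [n(n+1)/2]², then subtract the first 20 terms.
∑_{k=1}^{113} k³ = [113×114/2]² = 6441² = 41486481
∑_{k=1}^{20} k³ = [20×21/2]² = 210² = 44100
∑_{k=21}^{113} k³ = 41486481 - 44100 = 41442381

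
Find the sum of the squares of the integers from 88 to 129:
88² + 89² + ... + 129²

Use ∑_{k=1}^{n} k² = n(n+1)(2n+1)/6, then subtract the first 87 terms.
∑_{k=1}^{129} k² = 129×130×259/6 = 723905
∑_{k=1}^{87} k² = 87×88×175/6 = 223300
∑_{k=88}^{129} k² = 723905 - 223300 = 500605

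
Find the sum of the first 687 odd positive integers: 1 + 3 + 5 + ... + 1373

Sum of first n odd numbers = n²
= 687²
= 471969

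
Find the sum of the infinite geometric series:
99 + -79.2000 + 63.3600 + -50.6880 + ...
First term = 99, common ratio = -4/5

For |r| < 1, S = a / (1 - r)
S = 99 / (1 - (-4/5))
S = 99 / (9/5)
S = 55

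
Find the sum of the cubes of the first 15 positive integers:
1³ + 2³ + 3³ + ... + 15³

Formula: ∑k³ = [n(n+1)/2]²
= [15×16/2]²
= 120²
= 14400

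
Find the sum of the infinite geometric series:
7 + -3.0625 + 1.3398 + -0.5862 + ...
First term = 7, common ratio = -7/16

For |r| < 1, S = a / (1 - r)
S = 7 / (1 - (-7/16))
S = 7 / (23/16)
S = 112/23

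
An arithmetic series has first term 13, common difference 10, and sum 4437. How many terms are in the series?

Using S = n/2 × [2a + (n-1)d]
4437 = n/2 × [2(13) + (n-1)(10)]
4437 = n/2 × [26 + 10n - 10]
8874 = n × [16 + 10n]
10n² + (16)n - 8874 = 0
Discriminant: Δ = (16)² - 4(10)(-8874) = 256 + 354960 = 355216
√Δ = 596
n = [-(16) + √Δ] / (2·10) = (-16 + 596) / 20 = 580 / 20 = 29
(The negative root is discarded since n must be a positive integer.)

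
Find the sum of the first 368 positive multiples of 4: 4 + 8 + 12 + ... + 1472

Factor out 4: = 4(1 + 2 + ... + 368) = 4 × n(n+1)/2
= 4 × 368×369/2
= 4 × 67896
= 271584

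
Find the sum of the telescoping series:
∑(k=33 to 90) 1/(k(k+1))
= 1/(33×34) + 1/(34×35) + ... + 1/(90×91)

Partial fractions: 1/(k(k+1)) = 1/k - 1/(k+1)
The series telescopes:
= (1/33 - 1/34) + (1/34 - 1/35) + ... + (1/90 - 1/91)
= 1/33 - 1/91
= 58/3003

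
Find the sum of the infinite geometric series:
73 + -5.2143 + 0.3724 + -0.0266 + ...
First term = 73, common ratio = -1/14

For |r| < 1, S = a / (1 - r)
S = 73 / (1 - (-1/14))
S = 73 / (15/14)
S = 1022/15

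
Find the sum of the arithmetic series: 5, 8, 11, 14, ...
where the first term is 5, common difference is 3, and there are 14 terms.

Sₙ = n/2 × (first + last)
Last term = a + (n-1)d = 5 + (14-1)×3 = 44
S_14 = 14/2 × (5 + 44)
S_14 = 14/2 × 49 = 343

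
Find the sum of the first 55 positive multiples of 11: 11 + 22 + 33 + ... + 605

Factor out 11: = 11(1 + 2 + ... + 55) = 11 × n(n+1)/2
= 11 × 55×56/2
= 11 × 1540
= 16940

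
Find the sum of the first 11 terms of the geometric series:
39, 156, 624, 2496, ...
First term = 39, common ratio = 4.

Sₙ = a(1 - rⁿ) / (1 - r)
S_11 = 39(1 - 4^11) / (1 - 4)
S_11 = 39(1 - 4194304) / (-3)
S_11 = 54525939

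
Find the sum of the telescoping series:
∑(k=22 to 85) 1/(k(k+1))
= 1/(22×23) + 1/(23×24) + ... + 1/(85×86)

Partial fractions: 1/(k(k+1)) = 1/k - 1/(k+1)
The series telescopes:
= (1/22 - 1/23) + (1/23 - 1/24) + ... + (1/85 - 1/86)
= 1/22 - 1/86
= 16/473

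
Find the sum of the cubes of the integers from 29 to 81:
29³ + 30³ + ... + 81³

Use ∑_{k=1}^{n} k³ = [n(n+1)/2]², then subtract the first 28 terms.
∑_{k=1}^{81} k³ = [81×82/2]² = 3321² = 11029041
∑_{k=1}^{28} k³ = [28×29/2]² = 406² = 164836
∑_{k=29}^{81} k³ = 11029041 - 164836 = 10864205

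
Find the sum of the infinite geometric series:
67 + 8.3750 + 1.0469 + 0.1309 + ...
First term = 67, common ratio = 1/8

For |r| < 1, S = a / (1 - r)
S = 67 / (1 - (1/8))
S = 67 / (7/8)
S = 536/7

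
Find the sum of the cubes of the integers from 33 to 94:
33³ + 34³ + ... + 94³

Use ∑_{k=1}^{n} k³ = [n(n+1)/2]², then subtract the first 32 terms.
∑_{k=1}^{94} k³ = [94×95/2]² = 4465² = 19936225
∑_{k=1}^{32} k³ = [32×33/2]² = 528² = 278784
∑_{k=33}^{94} k³ = 19936225 - 278784 = 19657441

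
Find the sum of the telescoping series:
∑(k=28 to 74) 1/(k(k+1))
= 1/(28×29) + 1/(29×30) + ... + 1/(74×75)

Partial fractions: 1/(k(k+1)) = 1/k - 1/(k+1)
The series telescopes:
= (1/28 - 1/29) + (1/29 - 1/30) + ... + (1/74 - 1/75)
= 1/28 - 1/75
= 47/2100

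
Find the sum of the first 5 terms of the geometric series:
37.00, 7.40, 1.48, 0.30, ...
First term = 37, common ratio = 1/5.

Sₙ = a(1 - rⁿ) / (1 - r)
S_5 = 37(1 - (1/5)^5) / (1 - (1/5))
S_5 = 37(1 - (1/3125)) / (4/5)
S_5 = 28897/625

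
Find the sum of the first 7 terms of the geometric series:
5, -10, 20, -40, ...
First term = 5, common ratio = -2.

Sₙ = a(1 - rⁿ) / (1 - r)
S_7 = 5(1 - (-2)^7) / (1 - (-2))
S_7 = 5(1 - (-128)) / (3)
S_7 = 215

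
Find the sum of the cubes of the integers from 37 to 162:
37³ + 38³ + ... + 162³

Use ∑_{k=1}^{n} k³ = [n(n+1)/2]², then subtract the first 36 terms.
∑_{k=1}^{162} k³ = [162×163/2]² = 13203² = 174319209
∑_{k=1}^{36} k³ = [36×37/2]² = 666² = 443556
∑_{k=37}^{162} k³ = 174319209 - 443556 = 173875653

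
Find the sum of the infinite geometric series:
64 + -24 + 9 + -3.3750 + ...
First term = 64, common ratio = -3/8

For |r| < 1, S = a / (1 - r)
S = 64 / (1 - (-3/8))
S = 64 / (11/8)
S = 512/11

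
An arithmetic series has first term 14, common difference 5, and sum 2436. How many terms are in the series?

Using S = n/2 × [2a + (n-1)d]
2436 = n/2 × [2(14) + (n-1)(5)]
2436 = n/2 × [28 + 5n - 5]
4872 = n × [23 + 5n]
5n² + (23)n - 4872 = 0
Discriminant: Δ = (23)² - 4(5)(-4872) = 529 + 97440 = 97969
√Δ = 313
n = [-(23) + √Δ] / (2·5) = (-23 + 313) / 10 = 290 / 10 = 29
(The negative root is discarded since n must be a positive integer.)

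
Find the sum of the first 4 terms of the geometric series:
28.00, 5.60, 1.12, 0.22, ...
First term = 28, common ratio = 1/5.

Sₙ = a(1 - rⁿ) / (1 - r)
S_4 = 28(1 - (1/5)^4) / (1 - (1/5))
S_4 = 28(1 - (1/625)) / (4/5)
S_4 = 4368/125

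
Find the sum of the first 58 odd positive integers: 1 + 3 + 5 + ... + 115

Sum of first n odd numbers = n²
= 58²
= 3364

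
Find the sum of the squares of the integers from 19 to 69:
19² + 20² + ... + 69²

Use ∑_{k=1}^{n} k² = n(n+1)(2n+1)/6, then subtract the first 18 terms.
∑_{k=1}^{69} k² = 69×70×139/6 = 111895
∑_{k=1}^{18} k² = 18×19×37/6 = 2109
∑_{k=19}^{69} k² = 111895 - 2109 = 109786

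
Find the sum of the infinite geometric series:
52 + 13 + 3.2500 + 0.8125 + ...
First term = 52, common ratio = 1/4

For |r| < 1, S = a / (1 - r)
S = 52 / (1 - (1/4))
S = 52 / (3/4)
S = 208/3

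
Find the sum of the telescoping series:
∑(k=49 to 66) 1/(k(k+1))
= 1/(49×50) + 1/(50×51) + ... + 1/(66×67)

Partial fractions: 1/(k(k+1)) = 1/k - 1/(k+1)
The series telescopes:
= (1/49 - 1/50) + (1/50 - 1/51) + ... + (1/66 - 1/67)
= 1/49 - 1/67
= 18/3283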